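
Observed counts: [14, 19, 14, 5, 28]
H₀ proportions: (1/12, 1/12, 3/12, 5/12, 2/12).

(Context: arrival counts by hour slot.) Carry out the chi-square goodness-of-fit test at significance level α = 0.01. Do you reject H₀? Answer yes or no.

n = 80; E_i = n·p_i = [6.67, 6.67, 20.00, 33.33, 13.33]
χ² = (14−6.67)²/6.67 + (19−6.67)²/6.67 + (14−20.00)²/20.00 + (5−33.33)²/33.33 + (28−13.33)²/13.33 = 72.9000
df = 4
p-value (upper-tail) = 0.00000
At α=0.01: p < α → reject H₀

reject H₀: yes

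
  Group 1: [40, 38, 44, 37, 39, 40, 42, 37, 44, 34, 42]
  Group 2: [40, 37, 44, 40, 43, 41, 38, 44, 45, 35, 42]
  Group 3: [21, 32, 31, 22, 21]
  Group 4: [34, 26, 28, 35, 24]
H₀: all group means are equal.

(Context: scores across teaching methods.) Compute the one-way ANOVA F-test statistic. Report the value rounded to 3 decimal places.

test statistic = 26.337

Group means [39.73, 40.82, 25.40, 29.40], grand mean 36.250
SSB = Σnᵢ(x̄ᵢ−x̄)² = 1185.782; SSW = ΣΣ(x−x̄ᵢ)² = 420.218
MSB = 1185.782/3 = 395.2606; MSW = 420.218/28 = 15.0078
F = MSB/MSW = 26.3370
df = (3, 28)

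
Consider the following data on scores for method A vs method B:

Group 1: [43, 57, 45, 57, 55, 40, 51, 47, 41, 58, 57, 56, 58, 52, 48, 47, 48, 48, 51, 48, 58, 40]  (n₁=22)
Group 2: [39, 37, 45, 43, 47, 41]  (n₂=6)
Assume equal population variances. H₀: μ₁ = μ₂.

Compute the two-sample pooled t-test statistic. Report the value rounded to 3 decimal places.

test statistic = 3.099

x̄₁=50.227, s₁=6.148, n₁=22
x̄₂=42.000, s₂=3.742, n₂=6
s_p² = [21·6.148² + 5·3.742²]/26 = 33.2255
SE = √(s_p²·(1/22+1/6)) = 2.6548
t = (50.227−42.000)/2.6548 = 3.0990
df = 26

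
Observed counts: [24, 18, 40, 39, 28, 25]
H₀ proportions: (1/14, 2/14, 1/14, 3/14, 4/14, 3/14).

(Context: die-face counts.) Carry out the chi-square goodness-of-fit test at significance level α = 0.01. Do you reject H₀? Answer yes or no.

reject H₀: yes

n = 174; E_i = n·p_i = [12.43, 24.86, 12.43, 37.29, 49.71, 37.29]
χ² = (24−12.43)²/12.43 + (18−24.86)²/24.86 + (40−12.43)²/12.43 + (39−37.29)²/37.29 + (28−49.71)²/49.71 + (25−37.29)²/37.29 = 87.4406
df = 5
p-value (upper-tail) = 0.00000
At α=0.01: p < α → reject H₀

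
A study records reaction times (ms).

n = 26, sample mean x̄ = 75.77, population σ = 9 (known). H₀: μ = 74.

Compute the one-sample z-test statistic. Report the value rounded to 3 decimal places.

SE = σ/√n = 9/√26 = 1.7650
z = (x̄−μ₀)/SE = (75.77−74)/1.7650 = 1.0028

test statistic = 1.003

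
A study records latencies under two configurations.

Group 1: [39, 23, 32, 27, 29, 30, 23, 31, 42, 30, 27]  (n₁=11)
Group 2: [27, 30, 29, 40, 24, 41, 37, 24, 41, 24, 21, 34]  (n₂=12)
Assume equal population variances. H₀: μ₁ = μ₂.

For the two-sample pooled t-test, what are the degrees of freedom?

degrees of freedom = 21

df = n₁ + n₂ − 2 = 11 + 12 − 2 = 21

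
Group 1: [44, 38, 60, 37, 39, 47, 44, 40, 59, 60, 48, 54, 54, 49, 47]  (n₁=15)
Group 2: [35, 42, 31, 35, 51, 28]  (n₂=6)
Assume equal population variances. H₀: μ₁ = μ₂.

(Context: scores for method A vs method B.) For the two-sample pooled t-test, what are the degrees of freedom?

degrees of freedom = 19

df = n₁ + n₂ − 2 = 15 + 6 − 2 = 19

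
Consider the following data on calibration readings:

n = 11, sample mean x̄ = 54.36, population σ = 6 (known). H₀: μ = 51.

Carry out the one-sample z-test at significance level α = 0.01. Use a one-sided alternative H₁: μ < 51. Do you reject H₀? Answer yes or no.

reject H₀: no

SE = σ/√n = 6/√11 = 1.8091
z = (x̄−μ₀)/SE = (54.36−51)/1.8091 = 1.8573
p-value (one-sided, H₁ less) = 0.96837
At α=0.01: p ≥ α → fail to reject H₀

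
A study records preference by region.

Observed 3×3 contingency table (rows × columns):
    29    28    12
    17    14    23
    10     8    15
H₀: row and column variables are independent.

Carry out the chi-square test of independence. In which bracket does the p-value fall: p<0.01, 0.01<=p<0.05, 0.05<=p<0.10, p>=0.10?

p-value bracket: 0.01<=p<0.05

Row totals [69, 54, 33], col totals [56, 50, 50], n=156
χ² = (29−24.77)²/24.77 + (28−22.12)²/22.12 + (12−22.12)²/22.12 + (17−19.38)²/19.38 + (14−17.31)²/17.31 + (23−17.31)²/17.31 + (10−11.85)²/11.85 + (8−10.58)²/10.58 + (15−10.58)²/10.58 = 12.4780
df = 4
p-value (upper-tail) = 0.01413
→ bracket: 0.01<=p<0.05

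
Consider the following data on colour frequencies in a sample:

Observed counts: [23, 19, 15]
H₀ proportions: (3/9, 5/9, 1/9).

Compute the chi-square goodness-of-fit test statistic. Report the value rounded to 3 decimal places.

n = 57; E_i = n·p_i = [19.00, 31.67, 6.33]
χ² = (23−19.00)²/19.00 + (19−31.67)²/31.67 + (15−6.33)²/6.33 = 17.7684
df = 2

test statistic = 17.768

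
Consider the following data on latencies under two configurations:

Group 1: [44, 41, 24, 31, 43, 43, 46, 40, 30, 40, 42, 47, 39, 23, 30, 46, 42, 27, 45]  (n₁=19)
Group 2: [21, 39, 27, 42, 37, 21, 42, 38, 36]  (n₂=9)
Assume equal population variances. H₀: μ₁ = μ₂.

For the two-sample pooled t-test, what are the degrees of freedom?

df = n₁ + n₂ − 2 = 19 + 9 − 2 = 26

degrees of freedom = 26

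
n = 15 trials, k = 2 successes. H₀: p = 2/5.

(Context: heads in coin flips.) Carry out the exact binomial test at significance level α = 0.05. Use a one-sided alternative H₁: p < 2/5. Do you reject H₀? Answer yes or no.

reject H₀: yes

Exact binomial: n=15, k=2, p₀=2/5=0.4000
P(X≤2) from Σ C(n,i)·p₀^i·(1−p₀)^(n−i)
p-value (one-sided, H₁ less) = 0.02711
At α=0.05: p < α → reject H₀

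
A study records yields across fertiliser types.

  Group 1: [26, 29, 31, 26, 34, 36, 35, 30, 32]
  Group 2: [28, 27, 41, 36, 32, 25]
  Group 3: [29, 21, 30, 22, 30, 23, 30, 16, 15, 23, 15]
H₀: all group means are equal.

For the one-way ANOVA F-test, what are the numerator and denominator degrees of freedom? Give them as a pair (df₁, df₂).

degrees of freedom = [2, 23]

k = 3 groups, N = 26 total
df = (k−1, N−k) = (3−1, 26−3) = (2, 23)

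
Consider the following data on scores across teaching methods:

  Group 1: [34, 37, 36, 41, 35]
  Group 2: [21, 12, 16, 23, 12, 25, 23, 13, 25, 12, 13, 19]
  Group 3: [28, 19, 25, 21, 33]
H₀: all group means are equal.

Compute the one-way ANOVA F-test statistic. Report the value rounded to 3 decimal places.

Group means [36.60, 17.83, 25.20], grand mean 23.773
SSB = Σnᵢ(x̄ᵢ−x̄)² = 1256.197; SSW = ΣΣ(x−x̄ᵢ)² = 473.667
MSB = 1256.197/2 = 628.0985; MSW = 473.667/19 = 24.9298
F = MSB/MSW = 25.1947
df = (2, 19)

test statistic = 25.195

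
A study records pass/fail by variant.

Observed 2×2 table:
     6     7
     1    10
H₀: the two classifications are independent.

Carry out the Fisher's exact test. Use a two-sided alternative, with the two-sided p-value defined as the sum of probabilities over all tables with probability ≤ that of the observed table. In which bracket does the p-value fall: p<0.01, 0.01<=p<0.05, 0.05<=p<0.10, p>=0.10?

Margins: r₁=13, r₂=11, c₁=7, c₂=17, n=24
p_obs = C(13,6)·C(11,1)/C(24,7); sum pmf over tables with pmf ≤ p_obs
p-value (two-sided) = 0.07780
→ bracket: 0.05<=p<0.10

p-value bracket: 0.05<=p<0.10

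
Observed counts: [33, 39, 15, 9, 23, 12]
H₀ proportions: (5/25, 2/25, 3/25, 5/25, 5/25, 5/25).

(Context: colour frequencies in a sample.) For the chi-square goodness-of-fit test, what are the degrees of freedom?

df = k − 1 = 6 − 1 = 5

degrees of freedom = 5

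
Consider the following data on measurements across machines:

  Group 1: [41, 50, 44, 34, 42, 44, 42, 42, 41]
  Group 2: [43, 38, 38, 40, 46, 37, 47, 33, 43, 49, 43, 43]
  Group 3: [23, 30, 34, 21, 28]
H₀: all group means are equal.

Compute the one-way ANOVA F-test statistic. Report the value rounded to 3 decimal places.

test statistic = 20.828

Group means [42.22, 41.67, 27.20], grand mean 39.077
SSB = Σnᵢ(x̄ᵢ−x̄)² = 874.824; SSW = ΣΣ(x−x̄ᵢ)² = 483.022
MSB = 874.824/2 = 437.4120; MSW = 483.022/23 = 21.0010
F = MSB/MSW = 20.8282
df = (2, 23)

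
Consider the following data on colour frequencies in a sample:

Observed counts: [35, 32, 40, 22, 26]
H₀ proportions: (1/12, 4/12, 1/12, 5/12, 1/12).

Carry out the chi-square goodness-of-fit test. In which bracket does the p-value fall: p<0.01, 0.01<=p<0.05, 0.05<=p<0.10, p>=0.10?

p-value bracket: p<0.01

n = 155; E_i = n·p_i = [12.92, 51.67, 12.92, 64.58, 12.92]
χ² = (35−12.92)²/12.92 + (32−51.67)²/51.67 + (40−12.92)²/12.92 + (22−64.58)²/64.58 + (26−12.92)²/12.92 = 143.3587
df = 4
p-value (upper-tail) = 0.00000
→ bracket: p<0.01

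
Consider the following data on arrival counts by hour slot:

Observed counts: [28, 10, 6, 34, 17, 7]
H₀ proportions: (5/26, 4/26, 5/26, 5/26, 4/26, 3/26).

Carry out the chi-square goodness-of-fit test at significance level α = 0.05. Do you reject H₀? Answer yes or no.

reject H₀: yes

n = 102; E_i = n·p_i = [19.62, 15.69, 19.62, 19.62, 15.69, 11.77]
χ² = (28−19.62)²/19.62 + (10−15.69)²/15.69 + (6−19.62)²/19.62 + (34−19.62)²/19.62 + (17−15.69)²/15.69 + (7−11.77)²/11.77 = 27.6899
df = 5
p-value (upper-tail) = 0.00004
At α=0.05: p < α → reject H₀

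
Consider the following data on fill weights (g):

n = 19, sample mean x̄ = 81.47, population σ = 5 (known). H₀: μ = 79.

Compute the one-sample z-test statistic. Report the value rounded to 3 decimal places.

test statistic = 2.153

SE = σ/√n = 5/√19 = 1.1471
z = (x̄−μ₀)/SE = (81.47−79)/1.1471 = 2.1533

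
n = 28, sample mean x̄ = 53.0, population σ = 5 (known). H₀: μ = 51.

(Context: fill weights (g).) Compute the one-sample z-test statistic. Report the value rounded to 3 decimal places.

test statistic = 2.117

SE = σ/√n = 5/√28 = 0.9449
z = (x̄−μ₀)/SE = (53.0−51)/0.9449 = 2.1166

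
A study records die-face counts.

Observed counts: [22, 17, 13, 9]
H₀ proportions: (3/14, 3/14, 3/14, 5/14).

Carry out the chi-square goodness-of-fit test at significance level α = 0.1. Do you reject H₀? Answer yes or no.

n = 61; E_i = n·p_i = [13.07, 13.07, 13.07, 21.79]
χ² = (22−13.07)²/13.07 + (17−13.07)²/13.07 + (13−13.07)²/13.07 + (9−21.79)²/21.79 = 14.7836
df = 3
p-value (upper-tail) = 0.00201
At α=0.1: p < α → reject H₀

reject H₀: yes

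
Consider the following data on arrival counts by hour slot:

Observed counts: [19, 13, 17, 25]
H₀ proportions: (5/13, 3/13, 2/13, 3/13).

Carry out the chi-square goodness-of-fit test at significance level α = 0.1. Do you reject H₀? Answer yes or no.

n = 74; E_i = n·p_i = [28.46, 17.08, 11.38, 17.08]
χ² = (19−28.46)²/28.46 + (13−17.08)²/17.08 + (17−11.38)²/11.38 + (25−17.08)²/17.08 = 10.5644
df = 3
p-value (upper-tail) = 0.01433
At α=0.1: p < α → reject H₀

reject H₀: yes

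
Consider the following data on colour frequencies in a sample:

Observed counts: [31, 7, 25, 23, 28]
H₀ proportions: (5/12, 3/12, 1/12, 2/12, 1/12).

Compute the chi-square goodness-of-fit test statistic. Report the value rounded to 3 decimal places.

test statistic = 84.109

n = 114; E_i = n·p_i = [47.50, 28.50, 9.50, 19.00, 9.50]
χ² = (31−47.50)²/47.50 + (7−28.50)²/28.50 + (25−9.50)²/9.50 + (23−19.00)²/19.00 + (28−9.50)²/9.50 = 84.1088
df = 4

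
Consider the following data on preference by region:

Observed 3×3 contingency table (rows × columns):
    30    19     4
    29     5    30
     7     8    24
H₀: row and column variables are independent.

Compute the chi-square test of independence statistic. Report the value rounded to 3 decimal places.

Row totals [53, 64, 39], col totals [66, 32, 58], n=156
χ² = (30−22.42)²/22.42 + (19−10.87)²/10.87 + (4−19.71)²/19.71 + (29−27.08)²/27.08 + (5−13.13)²/13.13 + (30−23.79)²/23.79 + (7−16.50)²/16.50 + (8−8.00)²/8.00 + (24−14.50)²/14.50 = 39.6354
df = 4

test statistic = 39.635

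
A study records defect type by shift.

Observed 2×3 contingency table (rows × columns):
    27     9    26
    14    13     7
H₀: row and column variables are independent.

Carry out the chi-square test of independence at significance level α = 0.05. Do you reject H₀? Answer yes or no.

reject H₀: yes

Row totals [62, 34], col totals [41, 22, 33], n=96
χ² = (27−26.48)²/26.48 + (9−14.21)²/14.21 + (26−21.31)²/21.31 + (14−14.52)²/14.52 + (13−7.79)²/7.79 + (7−11.69)²/11.69 = 8.3306
df = 2
p-value (upper-tail) = 0.01552
At α=0.05: p < α → reject H₀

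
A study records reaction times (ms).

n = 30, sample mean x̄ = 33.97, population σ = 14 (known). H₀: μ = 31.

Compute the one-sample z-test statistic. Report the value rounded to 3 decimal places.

test statistic = 1.162

SE = σ/√n = 14/√30 = 2.5560
z = (x̄−μ₀)/SE = (33.97−31)/2.5560 = 1.1620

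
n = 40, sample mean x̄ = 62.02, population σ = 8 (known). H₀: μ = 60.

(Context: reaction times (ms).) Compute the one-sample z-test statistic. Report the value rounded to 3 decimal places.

SE = σ/√n = 8/√40 = 1.2649
z = (x̄−μ₀)/SE = (62.02−60)/1.2649 = 1.5970

test statistic = 1.597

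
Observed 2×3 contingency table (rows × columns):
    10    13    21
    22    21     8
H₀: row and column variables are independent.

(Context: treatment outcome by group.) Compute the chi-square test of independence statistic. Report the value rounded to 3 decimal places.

test statistic = 11.758

Row totals [44, 51], col totals [32, 34, 29], n=95
χ² = (10−14.82)²/14.82 + (13−15.75)²/15.75 + (21−13.43)²/13.43 + (22−17.18)²/17.18 + (21−18.25)²/18.25 + (8−15.57)²/15.57 = 11.7580
df = 2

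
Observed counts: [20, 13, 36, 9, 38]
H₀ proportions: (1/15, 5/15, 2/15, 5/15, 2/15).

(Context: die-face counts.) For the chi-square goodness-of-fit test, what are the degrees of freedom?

degrees of freedom = 4

df = k − 1 = 5 − 1 = 4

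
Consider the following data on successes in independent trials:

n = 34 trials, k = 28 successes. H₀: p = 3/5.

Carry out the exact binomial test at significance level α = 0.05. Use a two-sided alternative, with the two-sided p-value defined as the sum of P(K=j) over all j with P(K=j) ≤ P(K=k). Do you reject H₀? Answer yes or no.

Exact binomial: n=34, k=28, p₀=3/5=0.6000
P(X=j) = C(n,j)·p₀^j·(1−p₀)^(n−j); p = Σ P(X=j) over j with P(X=j) ≤ P(X=28)
p-value (two-sided) = 0.00788
At α=0.05: p < α → reject H₀

reject H₀: yes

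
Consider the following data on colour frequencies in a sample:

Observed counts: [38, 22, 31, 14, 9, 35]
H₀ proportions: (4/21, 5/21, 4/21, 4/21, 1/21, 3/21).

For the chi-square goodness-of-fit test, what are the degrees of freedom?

df = k − 1 = 6 − 1 = 5

degrees of freedom = 5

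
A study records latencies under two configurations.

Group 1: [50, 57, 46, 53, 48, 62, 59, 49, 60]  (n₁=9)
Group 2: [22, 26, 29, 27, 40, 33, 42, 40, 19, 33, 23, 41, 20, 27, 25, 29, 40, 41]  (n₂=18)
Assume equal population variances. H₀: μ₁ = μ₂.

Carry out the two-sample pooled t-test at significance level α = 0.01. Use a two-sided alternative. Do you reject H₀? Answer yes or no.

reject H₀: yes

x̄₁=53.778, s₁=5.869, n₁=9
x̄₂=30.944, s₂=7.981, n₂=18
s_p² = [8·5.869² + 17·7.981²]/25 = 54.3400
SE = √(s_p²·(1/9+1/18)) = 3.0094
t = (53.778−30.944)/3.0094 = 7.5873
df = 25
p-value (two-sided) = 0.00000
At α=0.01: p < α → reject H₀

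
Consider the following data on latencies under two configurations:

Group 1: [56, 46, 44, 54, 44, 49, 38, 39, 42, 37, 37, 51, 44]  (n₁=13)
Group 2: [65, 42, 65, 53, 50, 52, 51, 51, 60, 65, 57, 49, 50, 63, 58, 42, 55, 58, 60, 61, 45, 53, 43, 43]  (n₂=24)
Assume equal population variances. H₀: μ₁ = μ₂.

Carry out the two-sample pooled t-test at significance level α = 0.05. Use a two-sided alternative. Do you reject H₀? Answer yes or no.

reject H₀: yes

x̄₁=44.692, s₁=6.316, n₁=13
x̄₂=53.792, s₂=7.512, n₂=24
s_p² = [12·6.316² + 23·7.512²]/35 = 50.7636
SE = √(s_p²·(1/13+1/24)) = 2.4536
t = (44.692−53.792)/2.4536 = -3.7086
df = 35
p-value (two-sided) = 0.00072
At α=0.05: p < α → reject H₀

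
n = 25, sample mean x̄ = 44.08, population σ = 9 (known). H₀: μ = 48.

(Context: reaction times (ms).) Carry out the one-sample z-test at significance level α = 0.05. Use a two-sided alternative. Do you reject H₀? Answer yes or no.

SE = σ/√n = 9/√25 = 1.8000
z = (x̄−μ₀)/SE = (44.08−48)/1.8000 = -2.1778
p-value (two-sided) = 0.02942
At α=0.05: p < α → reject H₀

reject H₀: yes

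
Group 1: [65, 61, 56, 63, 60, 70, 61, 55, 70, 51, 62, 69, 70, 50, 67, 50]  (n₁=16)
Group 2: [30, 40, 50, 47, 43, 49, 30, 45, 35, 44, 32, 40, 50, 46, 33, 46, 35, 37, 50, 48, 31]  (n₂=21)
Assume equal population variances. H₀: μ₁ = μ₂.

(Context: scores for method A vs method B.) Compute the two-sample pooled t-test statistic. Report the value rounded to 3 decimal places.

x̄₁=61.250, s₁=7.151, n₁=16
x̄₂=41.000, s₂=7.239, n₂=21
s_p² = [15·7.151² + 20·7.239²]/35 = 51.8571
SE = √(s_p²·(1/16+1/21)) = 2.3897
t = (61.250−41.000)/2.3897 = 8.4740
df = 35

test statistic = 8.474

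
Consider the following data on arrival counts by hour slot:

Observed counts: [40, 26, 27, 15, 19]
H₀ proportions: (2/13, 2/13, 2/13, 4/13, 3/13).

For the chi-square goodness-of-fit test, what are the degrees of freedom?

df = k − 1 = 5 − 1 = 4

degrees of freedom = 4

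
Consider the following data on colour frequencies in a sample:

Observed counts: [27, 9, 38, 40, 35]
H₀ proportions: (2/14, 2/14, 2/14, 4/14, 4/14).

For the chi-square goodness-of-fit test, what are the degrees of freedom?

degrees of freedom = 4

df = k − 1 = 5 − 1 = 4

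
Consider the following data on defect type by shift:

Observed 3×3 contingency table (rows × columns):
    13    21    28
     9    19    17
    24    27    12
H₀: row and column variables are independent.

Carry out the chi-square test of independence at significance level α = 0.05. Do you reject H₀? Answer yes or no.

Row totals [62, 45, 63], col totals [46, 67, 57], n=170
χ² = (13−16.78)²/16.78 + (21−24.44)²/24.44 + (28−20.79)²/20.79 + (9−12.18)²/12.18 + (19−17.74)²/17.74 + (17−15.09)²/15.09 + (24−17.05)²/17.05 + (27−24.83)²/24.83 + (12−21.12)²/21.12 = 11.9622
df = 4
p-value (upper-tail) = 0.01763
At α=0.05: p < α → reject H₀

reject H₀: yes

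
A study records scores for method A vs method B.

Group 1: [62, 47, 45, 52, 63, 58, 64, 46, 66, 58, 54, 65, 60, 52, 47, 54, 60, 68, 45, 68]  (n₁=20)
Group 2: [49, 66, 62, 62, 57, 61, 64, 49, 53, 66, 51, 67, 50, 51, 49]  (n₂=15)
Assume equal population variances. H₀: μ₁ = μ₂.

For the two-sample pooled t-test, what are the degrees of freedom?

df = n₁ + n₂ − 2 = 20 + 15 − 2 = 33

degrees of freedom = 33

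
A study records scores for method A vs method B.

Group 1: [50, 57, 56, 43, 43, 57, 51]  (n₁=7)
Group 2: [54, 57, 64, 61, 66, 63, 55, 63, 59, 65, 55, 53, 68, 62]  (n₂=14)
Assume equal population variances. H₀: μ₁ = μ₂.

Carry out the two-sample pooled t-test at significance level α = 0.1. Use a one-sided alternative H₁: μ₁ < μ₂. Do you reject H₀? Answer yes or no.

reject H₀: yes

x̄₁=51.000, s₁=6.137, n₁=7
x̄₂=60.357, s₂=4.861, n₂=14
s_p² = [6·6.137² + 13·4.861²]/19 = 28.0639
SE = √(s_p²·(1/7+1/14)) = 2.4523
t = (51.000−60.357)/2.4523 = -3.8157
df = 19
p-value (one-sided, H₁ less) = 0.00058
At α=0.1: p < α → reject H₀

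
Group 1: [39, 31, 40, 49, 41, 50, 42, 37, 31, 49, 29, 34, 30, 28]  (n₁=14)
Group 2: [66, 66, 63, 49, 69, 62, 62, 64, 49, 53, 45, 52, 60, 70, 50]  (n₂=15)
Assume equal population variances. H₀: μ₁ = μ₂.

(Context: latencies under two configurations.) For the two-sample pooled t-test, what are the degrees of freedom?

df = n₁ + n₂ − 2 = 14 + 15 − 2 = 27

degrees of freedom = 27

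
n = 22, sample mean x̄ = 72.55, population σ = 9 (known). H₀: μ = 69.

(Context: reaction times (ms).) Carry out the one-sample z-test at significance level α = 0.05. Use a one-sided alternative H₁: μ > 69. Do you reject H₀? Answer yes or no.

SE = σ/√n = 9/√22 = 1.9188
z = (x̄−μ₀)/SE = (72.55−69)/1.9188 = 1.8501
p-value (one-sided, H₁ greater) = 0.03215
At α=0.05: p < α → reject H₀

reject H₀: yes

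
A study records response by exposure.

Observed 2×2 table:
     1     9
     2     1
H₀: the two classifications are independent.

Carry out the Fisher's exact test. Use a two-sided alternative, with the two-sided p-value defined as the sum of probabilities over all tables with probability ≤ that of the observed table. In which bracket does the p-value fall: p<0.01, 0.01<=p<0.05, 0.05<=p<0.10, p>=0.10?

Margins: r₁=10, r₂=3, c₁=3, c₂=10, n=13
p_obs = C(10,1)·C(3,2)/C(13,3); sum pmf over tables with pmf ≤ p_obs
p-value (two-sided) = 0.10839
→ bracket: p>=0.10

p-value bracket: p>=0.10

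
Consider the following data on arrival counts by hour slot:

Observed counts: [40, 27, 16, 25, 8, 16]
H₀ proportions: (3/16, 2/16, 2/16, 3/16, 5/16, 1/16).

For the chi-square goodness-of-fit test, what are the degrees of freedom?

degrees of freedom = 5

df = k − 1 = 6 − 1 = 5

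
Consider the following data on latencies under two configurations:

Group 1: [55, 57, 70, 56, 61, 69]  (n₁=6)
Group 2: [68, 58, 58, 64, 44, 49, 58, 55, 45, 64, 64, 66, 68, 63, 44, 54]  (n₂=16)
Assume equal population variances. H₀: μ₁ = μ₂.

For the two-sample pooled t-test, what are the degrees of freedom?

df = n₁ + n₂ − 2 = 6 + 16 − 2 = 20

degrees of freedom = 20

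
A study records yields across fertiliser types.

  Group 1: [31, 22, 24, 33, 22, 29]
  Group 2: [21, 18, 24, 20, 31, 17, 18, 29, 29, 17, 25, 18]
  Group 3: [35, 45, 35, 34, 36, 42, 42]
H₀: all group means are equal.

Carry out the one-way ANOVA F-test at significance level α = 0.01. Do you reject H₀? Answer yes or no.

Group means [26.83, 22.25, 38.43], grand mean 27.880
SSB = Σnᵢ(x̄ᵢ−x̄)² = 1165.842; SSW = ΣΣ(x−x̄ᵢ)² = 526.798
MSB = 1165.842/2 = 582.9212; MSW = 526.798/22 = 23.9453
F = MSB/MSW = 24.3438
df = (2, 22)
p-value (upper-tail) = 0.00000
At α=0.01: p < α → reject H₀

reject H₀: yes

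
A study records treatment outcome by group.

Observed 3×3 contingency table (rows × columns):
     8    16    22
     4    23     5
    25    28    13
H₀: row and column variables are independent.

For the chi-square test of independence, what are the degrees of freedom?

df = (r−1)(c−1) = (3−1)·(3−1) = 4

degrees of freedom = 4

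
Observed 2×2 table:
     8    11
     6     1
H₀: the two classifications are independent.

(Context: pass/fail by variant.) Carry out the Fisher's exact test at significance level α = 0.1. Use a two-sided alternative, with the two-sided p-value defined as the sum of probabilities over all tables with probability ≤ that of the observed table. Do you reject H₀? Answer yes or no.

Margins: r₁=19, r₂=7, c₁=14, c₂=12, n=26
p_obs = C(19,8)·C(7,6)/C(26,14); sum pmf over tables with pmf ≤ p_obs
p-value (two-sided) = 0.08087
At α=0.1: p < α → reject H₀

reject H₀: yes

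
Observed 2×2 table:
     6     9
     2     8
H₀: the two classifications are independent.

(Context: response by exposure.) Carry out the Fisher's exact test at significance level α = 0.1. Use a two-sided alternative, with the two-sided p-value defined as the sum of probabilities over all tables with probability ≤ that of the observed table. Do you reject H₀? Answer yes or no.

Margins: r₁=15, r₂=10, c₁=8, c₂=17, n=25
p_obs = C(15,6)·C(10,2)/C(25,8); sum pmf over tables with pmf ≤ p_obs
p-value (two-sided) = 0.40179
At α=0.1: p ≥ α → fail to reject H₀

reject H₀: no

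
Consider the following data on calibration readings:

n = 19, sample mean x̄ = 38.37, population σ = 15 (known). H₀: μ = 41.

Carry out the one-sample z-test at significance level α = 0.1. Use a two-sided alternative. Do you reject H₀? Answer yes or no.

reject H₀: no

SE = σ/√n = 15/√19 = 3.4412
z = (x̄−μ₀)/SE = (38.37−41)/3.4412 = -0.7643
p-value (two-sided) = 0.44471
At α=0.1: p ≥ α → fail to reject H₀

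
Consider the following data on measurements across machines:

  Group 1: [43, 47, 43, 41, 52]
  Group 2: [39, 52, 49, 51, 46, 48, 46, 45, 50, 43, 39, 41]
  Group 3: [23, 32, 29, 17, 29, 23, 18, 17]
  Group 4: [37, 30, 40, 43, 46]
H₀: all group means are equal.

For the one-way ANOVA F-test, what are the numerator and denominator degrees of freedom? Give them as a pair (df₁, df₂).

k = 4 groups, N = 30 total
df = (k−1, N−k) = (4−1, 30−4) = (3, 26)

degrees of freedom = [3, 26]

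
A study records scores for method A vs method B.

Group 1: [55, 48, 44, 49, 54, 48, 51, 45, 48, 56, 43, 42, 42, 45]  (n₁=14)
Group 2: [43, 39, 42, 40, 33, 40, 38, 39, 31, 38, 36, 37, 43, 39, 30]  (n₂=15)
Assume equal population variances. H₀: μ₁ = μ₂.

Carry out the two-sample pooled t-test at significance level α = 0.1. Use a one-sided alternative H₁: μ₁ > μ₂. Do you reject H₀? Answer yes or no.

reject H₀: yes

x̄₁=47.857, s₁=4.721, n₁=14
x̄₂=37.867, s₂=3.962, n₂=15
s_p² = [13·4.721² + 14·3.962²]/27 = 18.8684
SE = √(s_p²·(1/14+1/15)) = 1.6142
t = (47.857−37.867)/1.6142 = 6.1891
df = 27
p-value (one-sided, H₁ greater) = 0.00000
At α=0.1: p < α → reject H₀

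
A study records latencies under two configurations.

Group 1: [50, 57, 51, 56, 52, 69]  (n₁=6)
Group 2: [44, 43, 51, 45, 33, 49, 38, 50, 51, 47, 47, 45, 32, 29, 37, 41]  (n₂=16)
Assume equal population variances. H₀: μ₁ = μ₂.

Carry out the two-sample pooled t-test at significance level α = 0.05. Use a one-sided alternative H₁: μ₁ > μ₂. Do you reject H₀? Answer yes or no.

x̄₁=55.833, s₁=7.026, n₁=6
x̄₂=42.625, s₂=6.994, n₂=16
s_p² = [5·7.026² + 15·6.994²]/20 = 49.0292
SE = √(s_p²·(1/6+1/16)) = 3.3520
t = (55.833−42.625)/3.3520 = 3.9404
df = 20
p-value (one-sided, H₁ greater) = 0.00040
At α=0.05: p < α → reject H₀

reject H₀: yes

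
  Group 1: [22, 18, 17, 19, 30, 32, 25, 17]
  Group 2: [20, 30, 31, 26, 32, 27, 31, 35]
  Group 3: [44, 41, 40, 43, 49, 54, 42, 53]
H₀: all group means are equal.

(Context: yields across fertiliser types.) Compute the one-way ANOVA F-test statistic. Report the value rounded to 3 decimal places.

test statistic = 39.925

Group means [22.50, 29.00, 45.75], grand mean 32.417
SSB = Σnᵢ(x̄ᵢ−x̄)² = 2302.333; SSW = ΣΣ(x−x̄ᵢ)² = 605.500
MSB = 2302.333/2 = 1151.1667; MSW = 605.500/21 = 28.8333
F = MSB/MSW = 39.9249
df = (2, 21)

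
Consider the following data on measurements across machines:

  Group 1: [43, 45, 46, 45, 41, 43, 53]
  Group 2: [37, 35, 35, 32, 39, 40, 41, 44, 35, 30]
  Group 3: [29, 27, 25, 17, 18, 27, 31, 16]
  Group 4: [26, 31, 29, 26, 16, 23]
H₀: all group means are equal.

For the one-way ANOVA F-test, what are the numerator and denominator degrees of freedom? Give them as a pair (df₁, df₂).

degrees of freedom = [3, 27]

k = 4 groups, N = 31 total
df = (k−1, N−k) = (4−1, 31−4) = (3, 27)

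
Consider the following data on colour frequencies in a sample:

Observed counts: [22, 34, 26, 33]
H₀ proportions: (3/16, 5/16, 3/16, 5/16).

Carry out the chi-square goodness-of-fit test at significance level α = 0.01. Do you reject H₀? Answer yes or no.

reject H₀: no

n = 115; E_i = n·p_i = [21.56, 35.94, 21.56, 35.94]
χ² = (22−21.56)²/21.56 + (34−35.94)²/35.94 + (26−21.56)²/21.56 + (33−35.94)²/35.94 = 1.2667
df = 3
p-value (upper-tail) = 0.73706
At α=0.01: p ≥ α → fail to reject H₀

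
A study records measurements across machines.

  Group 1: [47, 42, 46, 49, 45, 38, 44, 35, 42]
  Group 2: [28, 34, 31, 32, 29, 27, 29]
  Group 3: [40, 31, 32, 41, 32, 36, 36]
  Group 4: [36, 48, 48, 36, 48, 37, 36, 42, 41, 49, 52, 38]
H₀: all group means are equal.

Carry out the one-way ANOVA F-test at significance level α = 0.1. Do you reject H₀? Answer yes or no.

Group means [43.11, 30.00, 35.43, 42.58], grand mean 38.771
SSB = Σnᵢ(x̄ᵢ−x̄)² = 960.652; SSW = ΣΣ(x−x̄ᵢ)² = 691.520
MSB = 960.652/3 = 320.2172; MSW = 691.520/31 = 22.3071
F = MSB/MSW = 14.3550
df = (3, 31)
p-value (upper-tail) = 0.00000
At α=0.1: p < α → reject H₀

reject H₀: yes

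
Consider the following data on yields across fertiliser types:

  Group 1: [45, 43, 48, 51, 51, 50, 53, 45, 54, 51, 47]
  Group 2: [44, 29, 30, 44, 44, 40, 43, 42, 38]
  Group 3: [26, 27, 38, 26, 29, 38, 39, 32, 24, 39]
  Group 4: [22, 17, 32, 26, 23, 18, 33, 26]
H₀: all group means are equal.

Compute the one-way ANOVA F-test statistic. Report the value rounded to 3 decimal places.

test statistic = 35.599

Group means [48.91, 39.33, 31.80, 24.62], grand mean 37.026
SSB = Σnᵢ(x̄ᵢ−x̄)² = 3104.590; SSW = ΣΣ(x−x̄ᵢ)² = 988.384
MSB = 3104.590/3 = 1034.8632; MSW = 988.384/34 = 29.0701
F = MSB/MSW = 35.5989
df = (3, 34)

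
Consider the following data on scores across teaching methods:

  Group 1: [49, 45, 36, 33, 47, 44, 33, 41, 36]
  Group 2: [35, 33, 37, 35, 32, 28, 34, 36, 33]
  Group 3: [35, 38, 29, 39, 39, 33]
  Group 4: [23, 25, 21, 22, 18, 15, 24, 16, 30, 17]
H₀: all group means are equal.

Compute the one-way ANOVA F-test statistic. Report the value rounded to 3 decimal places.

test statistic = 30.478

Group means [40.44, 33.67, 35.50, 21.10], grand mean 32.088
SSB = Σnᵢ(x̄ᵢ−x̄)² = 1928.113; SSW = ΣΣ(x−x̄ᵢ)² = 632.622
MSB = 1928.113/3 = 642.7044; MSW = 632.622/30 = 21.0874
F = MSB/MSW = 30.4781
df = (3, 30)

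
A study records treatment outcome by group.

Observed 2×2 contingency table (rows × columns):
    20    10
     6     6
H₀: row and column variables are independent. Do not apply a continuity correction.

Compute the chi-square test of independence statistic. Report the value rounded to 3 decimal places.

Row totals [30, 12], col totals [26, 16], n=42
χ² = (20−18.57)²/18.57 + (10−11.43)²/11.43 + (6−7.43)²/7.43 + (6−4.57)²/4.57 = 1.0096
df = 1

test statistic = 1.010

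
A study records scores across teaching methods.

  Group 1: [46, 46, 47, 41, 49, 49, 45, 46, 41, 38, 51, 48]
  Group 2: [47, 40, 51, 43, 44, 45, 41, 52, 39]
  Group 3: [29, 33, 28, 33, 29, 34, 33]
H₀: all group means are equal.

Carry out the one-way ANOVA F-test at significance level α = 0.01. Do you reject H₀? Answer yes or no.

reject H₀: yes

Group means [45.58, 44.67, 31.29], grand mean 41.714
SSB = Σnᵢ(x̄ᵢ−x̄)² = 1019.369; SSW = ΣΣ(x−x̄ᵢ)² = 368.345
MSB = 1019.369/2 = 509.6845; MSW = 368.345/25 = 14.7338
F = MSB/MSW = 34.5929
df = (2, 25)
p-value (upper-tail) = 0.00000
At α=0.01: p < α → reject H₀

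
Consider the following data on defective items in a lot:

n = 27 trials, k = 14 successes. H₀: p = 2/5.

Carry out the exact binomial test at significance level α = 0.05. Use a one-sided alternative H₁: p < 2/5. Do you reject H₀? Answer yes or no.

reject H₀: no

Exact binomial: n=27, k=14, p₀=2/5=0.4000
P(X≤14) from Σ C(n,i)·p₀^i·(1−p₀)^(n−i)
p-value (one-sided, H₁ less) = 0.92567
At α=0.05: p ≥ α → fail to reject H₀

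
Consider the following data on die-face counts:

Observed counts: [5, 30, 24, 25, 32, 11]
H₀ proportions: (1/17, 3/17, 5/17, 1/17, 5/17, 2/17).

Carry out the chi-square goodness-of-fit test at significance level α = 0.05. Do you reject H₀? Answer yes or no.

reject H₀: yes

n = 127; E_i = n·p_i = [7.47, 22.41, 37.35, 7.47, 37.35, 14.94]
χ² = (5−7.47)²/7.47 + (30−22.41)²/22.41 + (24−37.35)²/37.35 + (25−7.47)²/7.47 + (32−37.35)²/37.35 + (11−14.94)²/14.94 = 51.0984
df = 5
p-value (upper-tail) = 0.00000
At α=0.05: p < α → reject H₀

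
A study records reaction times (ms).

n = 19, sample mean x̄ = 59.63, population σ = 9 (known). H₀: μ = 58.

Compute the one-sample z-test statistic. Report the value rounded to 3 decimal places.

SE = σ/√n = 9/√19 = 2.0647
z = (x̄−μ₀)/SE = (59.63−58)/2.0647 = 0.7894

test statistic = 0.789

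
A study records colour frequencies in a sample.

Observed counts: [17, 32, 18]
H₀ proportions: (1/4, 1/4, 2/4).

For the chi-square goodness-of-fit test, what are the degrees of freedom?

degrees of freedom = 2

df = k − 1 = 3 − 1 = 2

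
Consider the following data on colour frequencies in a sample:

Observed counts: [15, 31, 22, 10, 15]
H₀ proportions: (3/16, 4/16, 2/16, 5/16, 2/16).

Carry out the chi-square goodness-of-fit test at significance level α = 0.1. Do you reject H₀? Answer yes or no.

n = 93; E_i = n·p_i = [17.44, 23.25, 11.62, 29.06, 11.62]
χ² = (15−17.44)²/17.44 + (31−23.25)²/23.25 + (22−11.62)²/11.62 + (10−29.06)²/29.06 + (15−11.62)²/11.62 = 25.6667
df = 4
p-value (upper-tail) = 0.00004
At α=0.1: p < α → reject H₀

reject H₀: yes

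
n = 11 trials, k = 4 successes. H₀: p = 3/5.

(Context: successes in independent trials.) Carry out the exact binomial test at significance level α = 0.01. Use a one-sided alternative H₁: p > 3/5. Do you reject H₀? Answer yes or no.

Exact binomial: n=11, k=4, p₀=3/5=0.6000
P(X≥4) from Σ C(n,i)·p₀^i·(1−p₀)^(n−i)
p-value (one-sided, H₁ greater) = 0.97072
At α=0.01: p ≥ α → fail to reject H₀

reject H₀: no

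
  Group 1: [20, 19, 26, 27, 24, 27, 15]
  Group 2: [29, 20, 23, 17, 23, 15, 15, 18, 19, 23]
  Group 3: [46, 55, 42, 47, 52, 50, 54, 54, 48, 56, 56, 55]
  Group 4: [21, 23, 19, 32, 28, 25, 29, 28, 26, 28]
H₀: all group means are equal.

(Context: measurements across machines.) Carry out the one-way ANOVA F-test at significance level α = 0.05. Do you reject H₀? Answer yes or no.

Group means [22.57, 20.20, 51.25, 25.90], grand mean 31.641
SSB = Σnᵢ(x̄ᵢ−x̄)² = 6828.510; SSW = ΣΣ(x−x̄ᵢ)² = 674.464
MSB = 6828.510/3 = 2276.1700; MSW = 674.464/35 = 19.2704
F = MSB/MSW = 118.1174
df = (3, 35)
p-value (upper-tail) = 0.00000
At α=0.05: p < α → reject H₀

reject H₀: yes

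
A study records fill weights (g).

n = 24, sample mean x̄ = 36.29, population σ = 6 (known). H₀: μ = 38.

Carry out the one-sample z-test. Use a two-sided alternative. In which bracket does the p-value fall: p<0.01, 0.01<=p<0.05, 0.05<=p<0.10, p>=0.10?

SE = σ/√n = 6/√24 = 1.2247
z = (x̄−μ₀)/SE = (36.29−38)/1.2247 = -1.3962
p-value (two-sided) = 0.16265
→ bracket: p>=0.10

p-value bracket: p>=0.10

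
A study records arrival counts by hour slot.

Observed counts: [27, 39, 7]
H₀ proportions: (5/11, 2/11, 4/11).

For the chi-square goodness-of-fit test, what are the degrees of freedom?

degrees of freedom = 2

df = k − 1 = 3 − 1 = 2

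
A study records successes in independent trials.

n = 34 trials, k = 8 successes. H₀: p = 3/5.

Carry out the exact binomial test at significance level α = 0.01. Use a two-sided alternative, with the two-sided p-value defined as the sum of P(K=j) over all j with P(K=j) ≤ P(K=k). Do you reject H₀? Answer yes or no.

reject H₀: yes

Exact binomial: n=34, k=8, p₀=3/5=0.6000
P(X=j) = C(n,j)·p₀^j·(1−p₀)^(n−j); p = Σ P(X=j) over j with P(X=j) ≤ P(X=8)
p-value (two-sided) = 0.00002
At α=0.01: p < α → reject H₀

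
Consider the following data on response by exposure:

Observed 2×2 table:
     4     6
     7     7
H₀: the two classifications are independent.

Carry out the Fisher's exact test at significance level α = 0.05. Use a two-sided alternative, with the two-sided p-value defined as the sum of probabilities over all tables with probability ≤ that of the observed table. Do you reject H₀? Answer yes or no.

reject H₀: no

Margins: r₁=10, r₂=14, c₁=11, c₂=13, n=24
p_obs = C(10,4)·C(14,7)/C(24,11); sum pmf over tables with pmf ≤ p_obs
p-value (two-sided) = 0.69683
At α=0.05: p ≥ α → fail to reject H₀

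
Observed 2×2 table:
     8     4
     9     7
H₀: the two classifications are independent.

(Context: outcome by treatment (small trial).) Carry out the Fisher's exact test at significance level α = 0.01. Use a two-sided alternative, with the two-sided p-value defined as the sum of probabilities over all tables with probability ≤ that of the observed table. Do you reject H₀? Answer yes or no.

reject H₀: no

Margins: r₁=12, r₂=16, c₁=17, c₂=11, n=28
p_obs = C(12,8)·C(16,9)/C(28,17); sum pmf over tables with pmf ≤ p_obs
p-value (two-sided) = 0.70465
At α=0.01: p ≥ α → fail to reject H₀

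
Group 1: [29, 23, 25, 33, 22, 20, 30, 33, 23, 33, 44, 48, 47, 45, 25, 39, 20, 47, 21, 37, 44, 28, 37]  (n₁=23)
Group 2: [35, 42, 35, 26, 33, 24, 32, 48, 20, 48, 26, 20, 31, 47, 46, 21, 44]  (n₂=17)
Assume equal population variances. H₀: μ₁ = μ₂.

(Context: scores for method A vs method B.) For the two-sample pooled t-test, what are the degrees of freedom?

df = n₁ + n₂ − 2 = 23 + 17 − 2 = 38

degrees of freedom = 38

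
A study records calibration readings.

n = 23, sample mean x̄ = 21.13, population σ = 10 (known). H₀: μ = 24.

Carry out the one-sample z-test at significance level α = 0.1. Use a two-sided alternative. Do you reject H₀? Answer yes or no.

SE = σ/√n = 10/√23 = 2.0851
z = (x̄−μ₀)/SE = (21.13−24)/2.0851 = -1.3764
p-value (two-sided) = 0.16870
At α=0.1: p ≥ α → fail to reject H₀

reject H₀: no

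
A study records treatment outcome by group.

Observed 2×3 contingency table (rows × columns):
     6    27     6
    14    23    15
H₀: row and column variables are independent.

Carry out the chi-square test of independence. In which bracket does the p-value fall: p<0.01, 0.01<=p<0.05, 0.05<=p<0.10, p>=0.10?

Row totals [39, 52], col totals [20, 50, 21], n=91
χ² = (6−8.57)²/8.57 + (27−21.43)²/21.43 + (6−9.00)²/9.00 + (14−11.43)²/11.43 + (23−28.57)²/28.57 + (15−12.00)²/12.00 = 5.6350
df = 2
p-value (upper-tail) = 0.05976
→ bracket: 0.05<=p<0.10

p-value bracket: 0.05<=p<0.10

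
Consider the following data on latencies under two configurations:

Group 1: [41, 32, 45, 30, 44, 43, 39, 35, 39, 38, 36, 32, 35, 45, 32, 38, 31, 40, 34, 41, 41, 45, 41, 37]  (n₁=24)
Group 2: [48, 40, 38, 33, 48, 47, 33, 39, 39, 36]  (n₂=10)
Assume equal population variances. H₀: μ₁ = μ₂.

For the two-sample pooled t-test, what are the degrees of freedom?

degrees of freedom = 32

df = n₁ + n₂ − 2 = 24 + 10 − 2 = 32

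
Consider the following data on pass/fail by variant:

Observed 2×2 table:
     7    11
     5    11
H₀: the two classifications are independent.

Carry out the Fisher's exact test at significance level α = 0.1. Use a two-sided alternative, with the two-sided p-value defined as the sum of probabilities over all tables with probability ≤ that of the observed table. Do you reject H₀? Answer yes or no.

Margins: r₁=18, r₂=16, c₁=12, c₂=22, n=34
p_obs = C(18,7)·C(16,5)/C(34,12); sum pmf over tables with pmf ≤ p_obs
p-value (two-sided) = 0.72890
At α=0.1: p ≥ α → fail to reject H₀

reject H₀: no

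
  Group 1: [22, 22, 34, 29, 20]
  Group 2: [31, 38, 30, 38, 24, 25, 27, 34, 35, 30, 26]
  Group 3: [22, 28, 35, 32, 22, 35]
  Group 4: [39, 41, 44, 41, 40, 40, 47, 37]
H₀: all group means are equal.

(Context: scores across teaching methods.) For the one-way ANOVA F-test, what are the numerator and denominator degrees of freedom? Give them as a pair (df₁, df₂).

k = 4 groups, N = 30 total
df = (k−1, N−k) = (4−1, 30−4) = (3, 26)

degrees of freedom = [3, 26]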